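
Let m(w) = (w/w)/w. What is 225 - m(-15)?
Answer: 3376/15 ≈ 225.07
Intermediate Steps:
m(w) = 1/w
225 - m(-15) = 225 - 1/(-15) = 225 - 1*(-1/15) = 225 + 1/15 = 3376/15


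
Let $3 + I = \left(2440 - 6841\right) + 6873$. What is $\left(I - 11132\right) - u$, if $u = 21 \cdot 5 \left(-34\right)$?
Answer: $-5093$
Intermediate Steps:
$u = -3570$ ($u = 105 \left(-34\right) = -3570$)
$I = 2469$ ($I = -3 + \left(\left(2440 - 6841\right) + 6873\right) = -3 + \left(-4401 + 6873\right) = -3 + 2472 = 2469$)
$\left(I - 11132\right) - u = \left(2469 - 11132\right) - -3570 = -8663 + 3570 = -5093$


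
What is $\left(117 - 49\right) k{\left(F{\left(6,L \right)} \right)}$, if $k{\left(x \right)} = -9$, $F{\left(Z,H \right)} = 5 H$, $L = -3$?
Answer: $-612$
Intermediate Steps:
$\left(117 - 49\right) k{\left(F{\left(6,L \right)} \right)} = \left(117 - 49\right) \left(-9\right) = 68 \left(-9\right) = -612$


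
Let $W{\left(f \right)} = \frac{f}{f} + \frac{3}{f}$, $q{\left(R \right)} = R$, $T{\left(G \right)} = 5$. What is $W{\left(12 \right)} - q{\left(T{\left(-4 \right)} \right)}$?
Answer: $- \frac{15}{4} \approx -3.75$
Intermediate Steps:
$W{\left(f \right)} = 1 + \frac{3}{f}$
$W{\left(12 \right)} - q{\left(T{\left(-4 \right)} \right)} = \frac{3 + 12}{12} - 5 = \frac{1}{12} \cdot 15 - 5 = \frac{5}{4} - 5 = - \frac{15}{4}$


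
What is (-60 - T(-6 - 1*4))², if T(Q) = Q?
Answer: 2500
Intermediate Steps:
(-60 - T(-6 - 1*4))² = (-60 - (-6 - 1*4))² = (-60 - (-6 - 4))² = (-60 - 1*(-10))² = (-60 + 10)² = (-50)² = 2500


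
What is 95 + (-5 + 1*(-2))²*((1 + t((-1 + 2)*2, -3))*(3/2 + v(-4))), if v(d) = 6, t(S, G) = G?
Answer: -640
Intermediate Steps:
95 + (-5 + 1*(-2))²*((1 + t((-1 + 2)*2, -3))*(3/2 + v(-4))) = 95 + (-5 + 1*(-2))²*((1 - 3)*(3/2 + 6)) = 95 + (-5 - 2)²*(-2*(3*(½) + 6)) = 95 + (-7)²*(-2*(3/2 + 6)) = 95 + 49*(-2*15/2) = 95 + 49*(-15) = 95 - 735 = -640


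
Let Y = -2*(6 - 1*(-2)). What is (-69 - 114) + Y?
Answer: -199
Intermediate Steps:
Y = -16 (Y = -2*(6 + 2) = -2*8 = -16)
(-69 - 114) + Y = (-69 - 114) - 16 = -183 - 16 = -199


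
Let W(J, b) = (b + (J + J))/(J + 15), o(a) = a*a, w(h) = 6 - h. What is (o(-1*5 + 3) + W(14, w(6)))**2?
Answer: 20736/841 ≈ 24.656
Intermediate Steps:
o(a) = a**2
W(J, b) = (b + 2*J)/(15 + J)
(o(-1*5 + 3) + W(14, w(6)))**2 = ((-1*5 + 3)**2 + ((6 - 1*6) + 2*14)/(15 + 14))**2 = ((-5 + 3)**2 + ((6 - 6) + 28)/29)**2 = ((-2)**2 + (0 + 28)/29)**2 = (4 + (1/29)*28)**2 = (4 + 28/29)**2 = (144/29)**2 = 20736/841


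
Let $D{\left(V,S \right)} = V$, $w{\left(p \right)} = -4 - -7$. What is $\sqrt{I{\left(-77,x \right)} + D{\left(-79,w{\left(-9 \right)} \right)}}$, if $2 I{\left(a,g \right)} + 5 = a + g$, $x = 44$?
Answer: $7 i \sqrt{2} \approx 9.8995 i$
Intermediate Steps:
$w{\left(p \right)} = 3$ ($w{\left(p \right)} = -4 + 7 = 3$)
$I{\left(a,g \right)} = - \frac{5}{2} + \frac{a}{2} + \frac{g}{2}$ ($I{\left(a,g \right)} = - \frac{5}{2} + \frac{a + g}{2} = - \frac{5}{2} + \left(\frac{a}{2} + \frac{g}{2}\right) = - \frac{5}{2} + \frac{a}{2} + \frac{g}{2}$)
$\sqrt{I{\left(-77,x \right)} + D{\left(-79,w{\left(-9 \right)} \right)}} = \sqrt{\left(- \frac{5}{2} + \frac{1}{2} \left(-77\right) + \frac{1}{2} \cdot 44\right) - 79} = \sqrt{\left(- \frac{5}{2} - \frac{77}{2} + 22\right) - 79} = \sqrt{-19 - 79} = \sqrt{-98} = 7 i \sqrt{2}$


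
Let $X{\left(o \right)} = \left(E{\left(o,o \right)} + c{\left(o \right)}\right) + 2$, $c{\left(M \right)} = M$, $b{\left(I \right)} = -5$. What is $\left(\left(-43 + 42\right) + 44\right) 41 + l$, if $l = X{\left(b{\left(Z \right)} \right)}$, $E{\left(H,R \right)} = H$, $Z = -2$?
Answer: $1755$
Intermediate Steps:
$X{\left(o \right)} = 2 + 2 o$ ($X{\left(o \right)} = \left(o + o\right) + 2 = 2 o + 2 = 2 + 2 o$)
$l = -8$ ($l = 2 + 2 \left(-5\right) = 2 - 10 = -8$)
$\left(\left(-43 + 42\right) + 44\right) 41 + l = \left(\left(-43 + 42\right) + 44\right) 41 - 8 = \left(-1 + 44\right) 41 - 8 = 43 \cdot 41 - 8 = 1763 - 8 = 1755$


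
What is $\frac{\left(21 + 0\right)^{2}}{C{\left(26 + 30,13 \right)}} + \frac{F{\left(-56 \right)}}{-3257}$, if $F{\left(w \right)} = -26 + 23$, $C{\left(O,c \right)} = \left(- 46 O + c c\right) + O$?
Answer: $- \frac{1429284}{7657207} \approx -0.18666$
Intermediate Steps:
$C{\left(O,c \right)} = c^{2} - 45 O$ ($C{\left(O,c \right)} = \left(- 46 O + c^{2}\right) + O = \left(c^{2} - 46 O\right) + O = c^{2} - 45 O$)
$F{\left(w \right)} = -3$
$\frac{\left(21 + 0\right)^{2}}{C{\left(26 + 30,13 \right)}} + \frac{F{\left(-56 \right)}}{-3257} = \frac{\left(21 + 0\right)^{2}}{13^{2} - 45 \left(26 + 30\right)} - \frac{3}{-3257} = \frac{21^{2}}{169 - 2520} - - \frac{3}{3257} = \frac{441}{169 - 2520} + \frac{3}{3257} = \frac{441}{-2351} + \frac{3}{3257} = 441 \left(- \frac{1}{2351}\right) + \frac{3}{3257} = - \frac{441}{2351} + \frac{3}{3257} = - \frac{1429284}{7657207}$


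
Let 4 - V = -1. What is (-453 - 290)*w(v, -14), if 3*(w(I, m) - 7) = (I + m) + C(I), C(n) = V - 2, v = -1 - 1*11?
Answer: 1486/3 ≈ 495.33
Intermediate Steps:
V = 5 (V = 4 - 1*(-1) = 4 + 1 = 5)
v = -12 (v = -1 - 11 = -12)
C(n) = 3 (C(n) = 5 - 2 = 3)
w(I, m) = 8 + I/3 + m/3 (w(I, m) = 7 + ((I + m) + 3)/3 = 7 + (3 + I + m)/3 = 7 + (1 + I/3 + m/3) = 8 + I/3 + m/3)
(-453 - 290)*w(v, -14) = (-453 - 290)*(8 + (1/3)*(-12) + (1/3)*(-14)) = -743*(8 - 4 - 14/3) = -743*(-2/3) = 1486/3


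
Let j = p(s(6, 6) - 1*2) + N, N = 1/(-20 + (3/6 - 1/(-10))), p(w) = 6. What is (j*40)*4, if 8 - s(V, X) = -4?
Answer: 92320/97 ≈ 951.75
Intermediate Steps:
s(V, X) = 12 (s(V, X) = 8 - 1*(-4) = 8 + 4 = 12)
N = -5/97 (N = 1/(-20 + (3*(⅙) - 1*(-⅒))) = 1/(-20 + (½ + ⅒)) = 1/(-20 + ⅗) = 1/(-97/5) = -5/97 ≈ -0.051546)
j = 577/97 (j = 6 - 5/97 = 577/97 ≈ 5.9485)
(j*40)*4 = ((577/97)*40)*4 = (23080/97)*4 = 92320/97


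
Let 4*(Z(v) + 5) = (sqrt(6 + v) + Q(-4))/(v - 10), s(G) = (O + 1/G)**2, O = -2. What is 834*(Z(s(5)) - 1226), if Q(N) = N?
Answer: -173483676/169 - 2085*sqrt(231)/338 ≈ -1.0266e+6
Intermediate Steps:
s(G) = (-2 + 1/G)**2
Z(v) = -5 + (-4 + sqrt(6 + v))/(4*(-10 + v)) (Z(v) = -5 + ((sqrt(6 + v) - 4)/(v - 10))/4 = -5 + ((-4 + sqrt(6 + v))/(-10 + v))/4 = -5 + (-4 + sqrt(6 + v))/(4*(-10 + v)))
834*(Z(s(5)) - 1226) = 834*((196 + sqrt(6 + (1 - 2*5)**2/5**2) - 20*(1 - 2*5)**2/5**2)/(4*(-10 + (1 - 2*5)**2/5**2)) - 1226) = 834*((196 + sqrt(6 + (1 - 10)**2/25) - 4*(1 - 10)**2/5)/(4*(-10 + (1 - 10)**2/25)) - 1226) = 834*((196 + sqrt(6 + (1/25)*(-9)**2) - 4*(-9)**2/5)/(4*(-10 + (1/25)*(-9)**2)) - 1226) = 834*((196 + sqrt(6 + (1/25)*81) - 4*81/5)/(4*(-10 + (1/25)*81)) - 1226) = 834*((196 + sqrt(6 + 81/25) - 20*81/25)/(4*(-10 + 81/25)) - 1226) = 834*((196 + sqrt(231/25) - 324/5)/(4*(-169/25)) - 1226) = 834*((1/4)*(-25/169)*(196 + sqrt(231)/5 - 324/5) - 1226) = 834*((1/4)*(-25/169)*(656/5 + sqrt(231)/5) - 1226) = 834*((-820/169 - 5*sqrt(231)/676) - 1226) = 834*(-208014/169 - 5*sqrt(231)/676) = -173483676/169 - 2085*sqrt(231)/338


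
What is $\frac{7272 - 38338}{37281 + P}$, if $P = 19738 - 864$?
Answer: $- \frac{31066}{56155} \approx -0.55322$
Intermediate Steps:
$P = 18874$ ($P = 19738 - 864 = 18874$)
$\frac{7272 - 38338}{37281 + P} = \frac{7272 - 38338}{37281 + 18874} = - \frac{31066}{56155}$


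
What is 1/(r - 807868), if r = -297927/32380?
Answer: -32380/26159063767 ≈ -1.2378e-6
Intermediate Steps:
r = -297927/32380 (r = -297927*1/32380 = -297927/32380 ≈ -9.2010)
1/(r - 807868) = 1/(-297927/32380 - 807868) = 1/(-26159063767/32380) = -32380/26159063767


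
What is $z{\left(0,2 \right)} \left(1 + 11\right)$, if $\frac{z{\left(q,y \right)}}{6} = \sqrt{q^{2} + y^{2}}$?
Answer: $144$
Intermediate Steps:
$z{\left(q,y \right)} = 6 \sqrt{q^{2} + y^{2}}$
$z{\left(0,2 \right)} \left(1 + 11\right) = 6 \sqrt{0^{2} + 2^{2}} \left(1 + 11\right) = 6 \sqrt{0 + 4} \cdot 12 = 6 \sqrt{4} \cdot 12 = 6 \cdot 2 \cdot 12 = 12 \cdot 12 = 144$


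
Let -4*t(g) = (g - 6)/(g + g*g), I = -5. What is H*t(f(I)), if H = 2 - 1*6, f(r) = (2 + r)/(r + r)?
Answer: -190/13 ≈ -14.615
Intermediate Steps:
f(r) = (2 + r)/(2*r) (f(r) = (2 + r)/((2*r)) = (2 + r)*(1/(2*r)) = (2 + r)/(2*r))
t(g) = -(-6 + g)/(4*(g + g²)) (t(g) = -(g - 6)/(4*(g + g*g)) = -(-6 + g)/(4*(g + g²)))
H = -4 (H = 2 - 6 = -4)
H*t(f(I)) = -(6 - (2 - 5)/(2*(-5)))/(((½)*(2 - 5)/(-5))*(1 + (½)*(2 - 5)/(-5))) = -(6 - (-1)*(-3)/(2*5))/(((½)*(-⅕)*(-3))*(1 + (½)*(-⅕)*(-3))) = -(6 - 1*3/10)/(3/10*(1 + 3/10)) = -10*(6 - 3/10)/(3*13/10) = -10*10*57/(3*13*10) = -4*95/26 = -190/13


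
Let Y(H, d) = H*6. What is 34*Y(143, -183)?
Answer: 29172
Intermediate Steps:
Y(H, d) = 6*H
34*Y(143, -183) = 34*(6*143) = 34*858 = 29172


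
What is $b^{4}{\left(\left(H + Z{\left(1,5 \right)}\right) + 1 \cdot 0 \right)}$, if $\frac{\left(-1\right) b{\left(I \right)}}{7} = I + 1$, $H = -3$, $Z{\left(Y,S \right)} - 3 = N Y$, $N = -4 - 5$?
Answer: $9834496$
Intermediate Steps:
$N = -9$ ($N = -4 - 5 = -9$)
$Z{\left(Y,S \right)} = 3 - 9 Y$
$b{\left(I \right)} = -7 - 7 I$ ($b{\left(I \right)} = - 7 \left(I + 1\right) = - 7 \left(1 + I\right) = -7 - 7 I$)
$b^{4}{\left(\left(H + Z{\left(1,5 \right)}\right) + 1 \cdot 0 \right)} = \left(-7 - 7 \left(\left(-3 + \left(3 - 9\right)\right) + 1 \cdot 0\right)\right)^{4} = \left(-7 - 7 \left(\left(-3 + \left(3 - 9\right)\right) + 0\right)\right)^{4} = \left(-7 - 7 \left(\left(-3 - 6\right) + 0\right)\right)^{4} = \left(-7 - 7 \left(-9 + 0\right)\right)^{4} = \left(-7 - -63\right)^{4} = \left(-7 + 63\right)^{4} = 56^{4} = 9834496$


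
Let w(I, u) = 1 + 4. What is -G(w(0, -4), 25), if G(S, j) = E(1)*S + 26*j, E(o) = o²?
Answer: -655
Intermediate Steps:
w(I, u) = 5
G(S, j) = S + 26*j (G(S, j) = 1²*S + 26*j = 1*S + 26*j = S + 26*j)
-G(w(0, -4), 25) = -(5 + 26*25) = -(5 + 650) = -1*655 = -655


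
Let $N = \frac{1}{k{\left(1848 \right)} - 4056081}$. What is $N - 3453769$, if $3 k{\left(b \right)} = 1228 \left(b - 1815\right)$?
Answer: $- \frac{13962113307638}{4042573} \approx -3.4538 \cdot 10^{6}$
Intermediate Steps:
$k{\left(b \right)} = -742940 + \frac{1228 b}{3}$ ($k{\left(b \right)} = \frac{1228 \left(b - 1815\right)}{3} = \frac{1228 \left(-1815 + b\right)}{3} = \frac{-2228820 + 1228 b}{3} = -742940 + \frac{1228 b}{3}$)
$N = - \frac{1}{4042573}$ ($N = \frac{1}{\left(-742940 + \frac{1228}{3} \cdot 1848\right) - 4056081} = \frac{1}{\left(-742940 + 756448\right) - 4056081} = \frac{1}{13508 - 4056081} = \frac{1}{-4042573} = - \frac{1}{4042573} \approx -2.4737 \cdot 10^{-7}$)
$N - 3453769 = - \frac{1}{4042573} - 3453769 = - \frac{13962113307638}{4042573}$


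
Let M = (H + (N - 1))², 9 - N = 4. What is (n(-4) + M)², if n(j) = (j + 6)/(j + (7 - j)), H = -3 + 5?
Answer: 64516/49 ≈ 1316.7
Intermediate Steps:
N = 5 (N = 9 - 1*4 = 9 - 4 = 5)
H = 2
M = 36 (M = (2 + (5 - 1))² = (2 + 4)² = 6² = 36)
n(j) = 6/7 + j/7 (n(j) = (6 + j)/7 = (6 + j)*(⅐) = 6/7 + j/7)
(n(-4) + M)² = ((6/7 + (⅐)*(-4)) + 36)² = ((6/7 - 4/7) + 36)² = (2/7 + 36)² = (254/7)² = 64516/49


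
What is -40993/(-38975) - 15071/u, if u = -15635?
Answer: 245663556/121874825 ≈ 2.0157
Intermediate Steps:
-40993/(-38975) - 15071/u = -40993/(-38975) - 15071/(-15635) = -40993*(-1/38975) - 15071*(-1/15635) = 40993/38975 + 15071/15635 = 245663556/121874825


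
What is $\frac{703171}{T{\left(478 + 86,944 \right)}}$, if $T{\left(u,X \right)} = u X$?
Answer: $\frac{703171}{532416} \approx 1.3207$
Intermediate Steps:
$T{\left(u,X \right)} = X u$
$\frac{703171}{T{\left(478 + 86,944 \right)}} = \frac{703171}{944 \left(478 + 86\right)} = \frac{703171}{944 \cdot 564} = \frac{703171}{532416}$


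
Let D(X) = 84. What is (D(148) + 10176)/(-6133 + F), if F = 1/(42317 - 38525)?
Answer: -7781184/4651267 ≈ -1.6729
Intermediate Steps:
F = 1/3792 ≈ 0.00026371
(D(148) + 10176)/(-6133 + F) = (84 + 10176)/(-6133 + 1/3792) = 10260/(-23256335/3792) = 10260*(-3792/23256335) = -7781184/4651267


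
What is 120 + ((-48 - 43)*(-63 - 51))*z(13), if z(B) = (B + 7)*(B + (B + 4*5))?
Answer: 9544200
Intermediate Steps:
z(B) = (7 + B)*(20 + 2*B) (z(B) = (7 + B)*(B + (B + 20)) = (7 + B)*(B + (20 + B)) = (7 + B)*(20 + 2*B))
120 + ((-48 - 43)*(-63 - 51))*z(13) = 120 + ((-48 - 43)*(-63 - 51))*(140 + 2*13² + 34*13) = 120 + (-91*(-114))*(140 + 2*169 + 442) = 120 + 10374*(140 + 338 + 442) = 120 + 10374*920 = 120 + 9544080 = 9544200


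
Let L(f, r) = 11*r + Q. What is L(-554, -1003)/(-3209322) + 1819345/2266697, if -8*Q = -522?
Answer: 23454898000447/29098242197736 ≈ 0.80606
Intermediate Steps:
Q = 261/4 (Q = -1/8*(-522) = 261/4 ≈ 65.250)
L(f, r) = 261/4 + 11*r (L(f, r) = 11*r + 261/4 = 261/4 + 11*r)
L(-554, -1003)/(-3209322) + 1819345/2266697 = (261/4 + 11*(-1003))/(-3209322) + 1819345/2266697 = (261/4 - 11033)*(-1/3209322) + 1819345*(1/2266697) = -43871/4*(-1/3209322) + 1819345/2266697 = 43871/12837288 + 1819345/2266697 = 23454898000447/29098242197736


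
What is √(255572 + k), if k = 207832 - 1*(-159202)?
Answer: √622606 ≈ 789.05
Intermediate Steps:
k = 367034 (k = 207832 + 159202 = 367034)
√(255572 + k) = √(255572 + 367034) = √622606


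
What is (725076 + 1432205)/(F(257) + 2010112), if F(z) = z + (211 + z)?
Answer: 2157281/2010837 ≈ 1.0728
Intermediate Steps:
F(z) = 211 + 2*z
(725076 + 1432205)/(F(257) + 2010112) = (725076 + 1432205)/((211 + 2*257) + 2010112) = 2157281/((211 + 514) + 2010112) = 2157281/(725 + 2010112) = 2157281/2010837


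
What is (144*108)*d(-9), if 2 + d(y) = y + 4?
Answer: -108864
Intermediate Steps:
d(y) = 2 + y (d(y) = -2 + (y + 4) = -2 + (4 + y) = 2 + y)
(144*108)*d(-9) = (144*108)*(2 - 9) = 15552*(-7) = -108864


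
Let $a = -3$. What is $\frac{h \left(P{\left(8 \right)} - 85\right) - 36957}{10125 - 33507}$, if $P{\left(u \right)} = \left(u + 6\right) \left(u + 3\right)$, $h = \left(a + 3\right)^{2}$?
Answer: $\frac{12319}{7794} \approx 1.5806$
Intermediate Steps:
$h = 0$ ($h = \left(-3 + 3\right)^{2} = 0^{2} = 0$)
$P{\left(u \right)} = \left(3 + u\right) \left(6 + u\right)$ ($P{\left(u \right)} = \left(6 + u\right) \left(3 + u\right) = \left(3 + u\right) \left(6 + u\right)$)
$\frac{h \left(P{\left(8 \right)} - 85\right) - 36957}{10125 - 33507} = \frac{0 \left(\left(18 + 8^{2} + 9 \cdot 8\right) - 85\right) - 36957}{10125 - 33507} = \frac{0 \left(\left(18 + 64 + 72\right) - 85\right) - 36957}{-23382} = \left(0 \left(154 - 85\right) - 36957\right) \left(- \frac{1}{23382}\right) = \left(0 \cdot 69 - 36957\right) \left(- \frac{1}{23382}\right) = \left(0 - 36957\right) \left(- \frac{1}{23382}\right) = \left(-36957\right) \left(- \frac{1}{23382}\right) = \frac{12319}{7794}$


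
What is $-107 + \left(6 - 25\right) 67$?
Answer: $-1380$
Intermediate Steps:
$-107 + \left(6 - 25\right) 67 = -107 - 1273 = -1380$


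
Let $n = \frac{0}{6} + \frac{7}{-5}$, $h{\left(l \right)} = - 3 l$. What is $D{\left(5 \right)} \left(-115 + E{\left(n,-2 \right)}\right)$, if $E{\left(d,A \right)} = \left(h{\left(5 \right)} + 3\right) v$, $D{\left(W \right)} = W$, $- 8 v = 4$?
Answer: $-545$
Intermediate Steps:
$v = - \frac{1}{2}$ ($v = \left(- \frac{1}{8}\right) 4 = - \frac{1}{2} \approx -0.5$)
$n = - \frac{7}{5}$ ($n = 0 \cdot \frac{1}{6} + 7 \left(- \frac{1}{5}\right) = 0 - \frac{7}{5} = - \frac{7}{5} \approx -1.4$)
$E{\left(d,A \right)} = 6$ ($E{\left(d,A \right)} = \left(\left(-3\right) 5 + 3\right) \left(- \frac{1}{2}\right) = \left(-15 + 3\right) \left(- \frac{1}{2}\right) = \left(-12\right) \left(- \frac{1}{2}\right) = 6$)
$D{\left(5 \right)} \left(-115 + E{\left(n,-2 \right)}\right) = 5 \left(-115 + 6\right) = 5 \left(-109\right) = -545$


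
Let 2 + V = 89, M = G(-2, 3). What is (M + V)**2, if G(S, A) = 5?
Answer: 8464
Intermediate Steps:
M = 5
V = 87 (V = -2 + 89 = 87)
(M + V)**2 = (5 + 87)**2 = 92**2 = 8464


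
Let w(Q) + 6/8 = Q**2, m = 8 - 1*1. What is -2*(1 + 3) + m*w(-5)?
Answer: 647/4 ≈ 161.75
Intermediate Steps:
m = 7 (m = 8 - 1 = 7)
w(Q) = -3/4 + Q**2
-2*(1 + 3) + m*w(-5) = -2*(1 + 3) + 7*(-3/4 + (-5)**2) = -2*4 + 7*(-3/4 + 25) = -8 + 7*(97/4) = -8 + 679/4 = 647/4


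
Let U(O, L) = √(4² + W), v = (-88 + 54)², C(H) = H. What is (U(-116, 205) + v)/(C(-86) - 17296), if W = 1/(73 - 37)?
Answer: -578/8691 - √577/104292 ≈ -0.066736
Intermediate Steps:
v = 1156 (v = (-34)² = 1156)
W = 1/36 ≈ 0.027778
U(O, L) = √577/6 (U(O, L) = √(4² + 1/36) = √(16 + 1/36) = √(577/36) = √577/6)
(U(-116, 205) + v)/(C(-86) - 17296) = (√577/6 + 1156)/(-86 - 17296) = (1156 + √577/6)/(-17382) = (1156 + √577/6)*(-1/17382) = -578/8691 - √577/104292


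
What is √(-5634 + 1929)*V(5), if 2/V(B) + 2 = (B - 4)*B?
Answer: 2*I*√3705/3 ≈ 40.579*I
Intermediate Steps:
V(B) = 2/(-2 + B*(-4 + B)) (V(B) = 2/(-2 + (B - 4)*B) = 2/(-2 + (-4 + B)*B) = 2/(-2 + B*(-4 + B)))
√(-5634 + 1929)*V(5) = √(-5634 + 1929)*(2/(-2 + 5² - 4*5)) = √(-3705)*(2/(-2 + 25 - 20)) = (I*√3705)*(2/3) = (I*√3705)*(2*(⅓)) = (I*√3705)*(⅔) = 2*I*√3705/3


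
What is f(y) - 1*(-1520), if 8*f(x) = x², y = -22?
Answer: 3161/2 ≈ 1580.5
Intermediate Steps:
f(x) = x²/8
f(y) - 1*(-1520) = (⅛)*(-22)² - 1*(-1520) = (⅛)*484 + 1520 = 121/2 + 1520 = 3161/2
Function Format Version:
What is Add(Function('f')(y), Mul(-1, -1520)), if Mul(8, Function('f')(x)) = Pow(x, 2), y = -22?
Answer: Rational(3161, 2) ≈ 1580.5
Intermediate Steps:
Function('f')(x) = Mul(Rational(1, 8), Pow(x, 2))
Add(Function('f')(y), Mul(-1, -1520)) = Add(Mul(Rational(1, 8), Pow(-22, 2)), Mul(-1, -1520)) = Add(Mul(Rational(1, 8), 484), 1520) = Add(Rational(121, 2), 1520) = Rational(3161, 2)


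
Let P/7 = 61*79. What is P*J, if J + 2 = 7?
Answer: 168665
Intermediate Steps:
J = 5 (J = -2 + 7 = 5)
P = 33733 (P = 7*(61*79) = 7*4819 = 33733)
P*J = 33733*5 = 168665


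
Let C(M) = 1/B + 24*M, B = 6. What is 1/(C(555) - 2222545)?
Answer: -6/13255349 ≈ -4.5265e-7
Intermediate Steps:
C(M) = ⅙ + 24*M (C(M) = 1/6 + 24*M = ⅙ + 24*M)
1/(C(555) - 2222545) = 1/((⅙ + 24*555) - 2222545) = 1/((⅙ + 13320) - 2222545) = 1/(79921/6 - 2222545) = 1/(-13255349/6) = -6/13255349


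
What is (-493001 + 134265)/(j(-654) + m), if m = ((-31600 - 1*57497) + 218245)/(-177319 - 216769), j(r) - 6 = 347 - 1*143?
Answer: -35343388192/20657333 ≈ -1710.9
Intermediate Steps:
j(r) = 210 (j(r) = 6 + (347 - 1*143) = 6 + (347 - 143) = 6 + 204 = 210)
m = -32287/98522 (m = ((-31600 - 57497) + 218245)/(-394088) = (-89097 + 218245)*(-1/394088) = 129148*(-1/394088) = -32287/98522 ≈ -0.32771)
(-493001 + 134265)/(j(-654) + m) = (-493001 + 134265)/(210 - 32287/98522) = -358736/20657333/98522 = -358736*98522/20657333 = -35343388192/20657333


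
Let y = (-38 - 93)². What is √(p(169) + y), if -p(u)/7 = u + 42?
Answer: 2*√3921 ≈ 125.24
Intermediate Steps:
p(u) = -294 - 7*u (p(u) = -7*(u + 42) = -7*(42 + u) = -294 - 7*u)
y = 17161 (y = (-131)² = 17161)
√(p(169) + y) = √((-294 - 7*169) + 17161) = √((-294 - 1183) + 17161) = √(-1477 + 17161) = √15684 = 2*√3921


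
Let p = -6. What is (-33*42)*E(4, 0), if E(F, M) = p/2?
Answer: 4158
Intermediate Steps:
E(F, M) = -3 (E(F, M) = -6/2 = -6*1/2 = -3)
(-33*42)*E(4, 0) = -33*42*(-3) = -1386*(-3) = 4158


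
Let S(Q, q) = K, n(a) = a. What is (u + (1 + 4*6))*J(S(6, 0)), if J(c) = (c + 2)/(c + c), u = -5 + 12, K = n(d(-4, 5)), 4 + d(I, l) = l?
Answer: 48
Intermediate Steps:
d(I, l) = -4 + l
K = 1 (K = -4 + 5 = 1)
u = 7
S(Q, q) = 1
J(c) = (2 + c)/(2*c) (J(c) = (2 + c)/((2*c)) = (2 + c)*(1/(2*c)) = (2 + c)/(2*c))
(u + (1 + 4*6))*J(S(6, 0)) = (7 + (1 + 4*6))*((½)*(2 + 1)/1) = (7 + (1 + 24))*((½)*1*3) = (7 + 25)*(3/2) = 32*(3/2) = 48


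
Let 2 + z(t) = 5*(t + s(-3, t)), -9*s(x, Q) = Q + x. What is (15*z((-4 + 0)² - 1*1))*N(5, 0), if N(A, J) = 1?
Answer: 995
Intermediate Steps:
s(x, Q) = -Q/9 - x/9 (s(x, Q) = -(Q + x)/9 = -Q/9 - x/9)
z(t) = -⅓ + 40*t/9 (z(t) = -2 + 5*(t + (-t/9 - ⅑*(-3))) = -2 + 5*(t + (-t/9 + ⅓)) = -2 + 5*(t + (⅓ - t/9)) = -2 + 5*(⅓ + 8*t/9) = -2 + (5/3 + 40*t/9) = -⅓ + 40*t/9)
(15*z((-4 + 0)² - 1*1))*N(5, 0) = (15*(-⅓ + 40*((-4 + 0)² - 1*1)/9))*1 = (15*(-⅓ + 40*((-4)² - 1)/9))*1 = (15*(-⅓ + 40*(16 - 1)/9))*1 = (15*(-⅓ + (40/9)*15))*1 = (15*(-⅓ + 200/3))*1 = (15*(199/3))*1 = 995*1 = 995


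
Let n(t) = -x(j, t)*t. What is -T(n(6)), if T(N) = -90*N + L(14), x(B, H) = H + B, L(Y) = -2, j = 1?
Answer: -3778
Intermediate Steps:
x(B, H) = B + H
n(t) = -t*(1 + t) (n(t) = -(1 + t)*t = -t*(1 + t))
T(N) = -2 - 90*N (T(N) = -90*N - 2 = -2 - 90*N)
-T(n(6)) = -(-2 - (-90)*6*(1 + 6)) = -(-2 - (-90)*6*7) = -(-2 - 90*(-42)) = -(-2 + 3780) = -1*3778 = -3778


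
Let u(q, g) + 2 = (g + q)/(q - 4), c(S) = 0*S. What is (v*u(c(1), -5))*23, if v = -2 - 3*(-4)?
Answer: -345/2 ≈ -172.50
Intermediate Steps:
c(S) = 0
u(q, g) = -2 + (g + q)/(-4 + q) (u(q, g) = -2 + (g + q)/(q - 4) = -2 + (g + q)/(-4 + q))
v = 10 (v = -2 + 12 = 10)
(v*u(c(1), -5))*23 = (10*((8 - 5 - 1*0)/(-4 + 0)))*23 = (10*((8 - 5 + 0)/(-4)))*23 = (10*(-¼*3))*23 = (10*(-¾))*23 = -15/2*23 = -345/2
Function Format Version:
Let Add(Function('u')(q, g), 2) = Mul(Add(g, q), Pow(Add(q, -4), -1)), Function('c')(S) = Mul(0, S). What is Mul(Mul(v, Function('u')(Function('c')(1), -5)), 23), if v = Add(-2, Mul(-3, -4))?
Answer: Rational(-345, 2) ≈ -172.50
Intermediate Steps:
Function('c')(S) = 0
Function('u')(q, g) = Add(-2, Mul(Pow(Add(-4, q), -1), Add(g, q))) (Function('u')(q, g) = Add(-2, Mul(Add(g, q), Pow(Add(q, -4), -1))) = Add(-2, Mul(Add(g, q), Pow(Add(-4, q), -1))) = Add(-2, Mul(Pow(Add(-4, q), -1), Add(g, q))))
v = 10 (v = Add(-2, 12) = 10)
Mul(Mul(v, Function('u')(Function('c')(1), -5)), 23) = Mul(Mul(10, Mul(Pow(Add(-4, 0), -1), Add(8, -5, Mul(-1, 0)))), 23) = Mul(Mul(10, Mul(Pow(-4, -1), Add(8, -5, 0))), 23) = Mul(Mul(10, Mul(Rational(-1, 4), 3)), 23) = Mul(Mul(10, Rational(-3, 4)), 23) = Mul(Rational(-15, 2), 23) = Rational(-345, 2)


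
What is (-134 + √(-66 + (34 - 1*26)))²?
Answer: (134 - I*√58)² ≈ 17898.0 - 2041.0*I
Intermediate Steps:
(-134 + √(-66 + (34 - 1*26)))² = (-134 + √(-66 + (34 - 26)))² = (-134 + √(-66 + 8))² = (-134 + √(-58))² = (-134 + I*√58)²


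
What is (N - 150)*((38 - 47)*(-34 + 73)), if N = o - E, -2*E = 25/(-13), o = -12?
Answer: 114399/2 ≈ 57200.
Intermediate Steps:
E = 25/26 (E = -25/(2*(-13)) = -25*(-1)/(2*13) = -½*(-25/13) = 25/26 ≈ 0.96154)
N = -337/26 (N = -12 - 1*25/26 = -12 - 25/26 = -337/26 ≈ -12.962)
(N - 150)*((38 - 47)*(-34 + 73)) = (-337/26 - 150)*((38 - 47)*(-34 + 73)) = -(-38133)*39/26 = -4237/26*(-351) = 114399/2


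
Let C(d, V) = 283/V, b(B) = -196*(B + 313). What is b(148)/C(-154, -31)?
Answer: 2801036/283 ≈ 9897.7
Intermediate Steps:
b(B) = -61348 - 196*B (b(B) = -196*(313 + B) = -61348 - 196*B)
b(148)/C(-154, -31) = (-61348 - 196*148)/((283/(-31))) = (-61348 - 29008)/((283*(-1/31))) = -90356/(-283/31) = -90356*(-31/283) = 2801036/283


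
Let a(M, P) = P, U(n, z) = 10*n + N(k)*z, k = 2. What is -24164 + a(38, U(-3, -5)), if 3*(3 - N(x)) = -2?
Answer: -72637/3 ≈ -24212.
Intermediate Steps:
N(x) = 11/3 (N(x) = 3 - 1/3*(-2) = 3 + 2/3 = 11/3)
U(n, z) = 10*n + 11*z/3
-24164 + a(38, U(-3, -5)) = -24164 + (10*(-3) + (11/3)*(-5)) = -24164 + (-30 - 55/3) = -24164 - 145/3 = -72637/3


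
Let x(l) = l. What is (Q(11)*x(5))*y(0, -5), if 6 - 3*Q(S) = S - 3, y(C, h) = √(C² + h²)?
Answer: -50/3 ≈ -16.667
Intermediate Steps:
Q(S) = 3 - S/3 (Q(S) = 2 - (S - 3)/3 = 2 - (-3 + S)/3 = 2 + (1 - S/3) = 3 - S/3)
(Q(11)*x(5))*y(0, -5) = ((3 - ⅓*11)*5)*√(0² + (-5)²) = ((3 - 11/3)*5)*√(0 + 25) = (-⅔*5)*√25 = -10/3*5 = -50/3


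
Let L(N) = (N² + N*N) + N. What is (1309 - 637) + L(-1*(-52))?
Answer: 6132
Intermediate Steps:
L(N) = N + 2*N² (L(N) = (N² + N²) + N = 2*N² + N = N + 2*N²)
(1309 - 637) + L(-1*(-52)) = (1309 - 637) + (-1*(-52))*(1 + 2*(-1*(-52))) = 672 + 52*(1 + 2*52) = 672 + 52*(1 + 104) = 672 + 52*105 = 672 + 5460 = 6132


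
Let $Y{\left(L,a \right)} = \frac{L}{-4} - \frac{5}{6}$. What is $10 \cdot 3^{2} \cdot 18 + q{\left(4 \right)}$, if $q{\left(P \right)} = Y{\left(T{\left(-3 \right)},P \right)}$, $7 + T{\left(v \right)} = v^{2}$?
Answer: $\frac{4856}{3} \approx 1618.7$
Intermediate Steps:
$T{\left(v \right)} = -7 + v^{2}$
$Y{\left(L,a \right)} = - \frac{5}{6} - \frac{L}{4}$ ($Y{\left(L,a \right)} = L \left(- \frac{1}{4}\right) - \frac{5}{6} = - \frac{L}{4} - \frac{5}{6} = - \frac{5}{6} - \frac{L}{4}$)
$q{\left(P \right)} = - \frac{4}{3}$ ($q{\left(P \right)} = - \frac{5}{6} - \frac{-7 + \left(-3\right)^{2}}{4} = - \frac{5}{6} - \frac{-7 + 9}{4} = - \frac{5}{6} - \frac{1}{2} = - \frac{4}{3}$)
$10 \cdot 3^{2} \cdot 18 + q{\left(4 \right)} = 10 \cdot 3^{2} \cdot 18 - \frac{4}{3} = 10 \cdot 9 \cdot 18 - \frac{4}{3} = 90 \cdot 18 - \frac{4}{3} = 1620 - \frac{4}{3} = \frac{4856}{3}$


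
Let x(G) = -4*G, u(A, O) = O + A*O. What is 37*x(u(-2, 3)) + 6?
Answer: 450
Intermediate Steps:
37*x(u(-2, 3)) + 6 = 37*(-12*(1 - 2)) + 6 = 37*(-12*(-1)) + 6 = 37*(-4*(-3)) + 6 = 37*12 + 6 = 444 + 6 = 450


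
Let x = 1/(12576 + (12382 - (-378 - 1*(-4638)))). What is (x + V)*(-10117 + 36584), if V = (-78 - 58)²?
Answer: 10132367141603/20698 ≈ 4.8953e+8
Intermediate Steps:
x = 1/20698 (x = 1/(12576 + (12382 - (-378 + 4638))) = 1/(12576 + (12382 - 1*4260)) = 1/(12576 + (12382 - 4260)) = 1/(12576 + 8122) = 1/20698 ≈ 4.8314e-5)
V = 18496 (V = (-136)² = 18496)
(x + V)*(-10117 + 36584) = (1/20698 + 18496)*(-10117 + 36584) = (382830209/20698)*26467 = 10132367141603/20698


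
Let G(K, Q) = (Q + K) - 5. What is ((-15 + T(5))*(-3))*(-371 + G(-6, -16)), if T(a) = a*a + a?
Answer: 17910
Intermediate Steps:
T(a) = a + a² (T(a) = a² + a = a + a²)
G(K, Q) = -5 + K + Q (G(K, Q) = (K + Q) - 5 = -5 + K + Q)
((-15 + T(5))*(-3))*(-371 + G(-6, -16)) = ((-15 + 5*(1 + 5))*(-3))*(-371 + (-5 - 6 - 16)) = ((-15 + 5*6)*(-3))*(-371 - 27) = ((-15 + 30)*(-3))*(-398) = (15*(-3))*(-398) = -45*(-398) = 17910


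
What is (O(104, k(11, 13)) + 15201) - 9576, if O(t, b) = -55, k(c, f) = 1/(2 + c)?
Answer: 5570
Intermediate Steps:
(O(104, k(11, 13)) + 15201) - 9576 = (-55 + 15201) - 9576 = 15146 - 9576 = 5570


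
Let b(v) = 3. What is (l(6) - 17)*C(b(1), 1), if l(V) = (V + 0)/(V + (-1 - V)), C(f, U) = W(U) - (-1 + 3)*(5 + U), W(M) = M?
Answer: 253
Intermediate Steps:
C(f, U) = -10 - U (C(f, U) = U - (-1 + 3)*(5 + U) = U - 2*(5 + U) = U - (10 + 2*U) = U + (-10 - 2*U) = -10 - U)
l(V) = -V (l(V) = V/(-1) = V*(-1) = -V)
(l(6) - 17)*C(b(1), 1) = (-1*6 - 17)*(-10 - 1*1) = (-6 - 17)*(-10 - 1) = -23*(-11) = 253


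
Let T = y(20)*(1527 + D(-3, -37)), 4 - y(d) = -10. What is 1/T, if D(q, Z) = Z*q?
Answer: 1/22932 ≈ 4.3607e-5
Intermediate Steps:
y(d) = 14 (y(d) = 4 - 1*(-10) = 4 + 10 = 14)
T = 22932 (T = 14*(1527 - 37*(-3)) = 14*(1527 + 111) = 14*1638 = 22932)
1/T = 1/22932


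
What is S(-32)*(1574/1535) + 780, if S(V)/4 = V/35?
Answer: 41704028/53725 ≈ 776.25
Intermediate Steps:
S(V) = 4*V/35 (S(V) = 4*(V/35) = 4*V/35)
S(-32)*(1574/1535) + 780 = ((4/35)*(-32))*(1574/1535) + 780 = -201472/(35*1535) + 780 = -128/35*1574/1535 + 780 = -201472/53725 + 780 = 41704028/53725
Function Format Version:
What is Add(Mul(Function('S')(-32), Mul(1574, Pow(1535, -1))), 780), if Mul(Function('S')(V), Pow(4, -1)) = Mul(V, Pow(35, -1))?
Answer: Rational(41704028, 53725) ≈ 776.25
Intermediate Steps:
Function('S')(V) = Mul(Rational(4, 35), V) (Function('S')(V) = Mul(4, Mul(V, Pow(35, -1))) = Mul(4, Mul(V, Rational(1, 35))) = Mul(4, Mul(Rational(1, 35), V)) = Mul(Rational(4, 35), V))
Add(Mul(Function('S')(-32), Mul(1574, Pow(1535, -1))), 780) = Add(Mul(Mul(Rational(4, 35), -32), Mul(1574, Pow(1535, -1))), 780) = Add(Mul(Rational(-128, 35), Mul(1574, Rational(1, 1535))), 780) = Add(Mul(Rational(-128, 35), Rational(1574, 1535)), 780) = Add(Rational(-201472, 53725), 780) = Rational(41704028, 53725)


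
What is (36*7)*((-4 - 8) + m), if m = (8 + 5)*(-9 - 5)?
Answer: -48888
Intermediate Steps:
m = -182 (m = 13*(-14) = -182)
(36*7)*((-4 - 8) + m) = (36*7)*((-4 - 8) - 182) = 252*(-12 - 182) = 252*(-194) = -48888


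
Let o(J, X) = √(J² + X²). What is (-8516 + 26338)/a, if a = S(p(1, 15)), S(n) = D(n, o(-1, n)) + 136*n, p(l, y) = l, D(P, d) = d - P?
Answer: 2405970/18223 - 17822*√2/18223 ≈ 130.65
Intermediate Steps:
S(n) = √(1 + n²) + 135*n (S(n) = (√((-1)² + n²) - n) + 136*n = (√(1 + n²) - n) + 136*n = √(1 + n²) + 135*n)
a = 135 + √2 (a = √(1 + 1²) + 135*1 = √(1 + 1) + 135 = √2 + 135 = 135 + √2 ≈ 136.41)
(-8516 + 26338)/a = (-8516 + 26338)/(135 + √2) = 17822/(135 + √2)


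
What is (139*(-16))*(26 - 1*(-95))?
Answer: -269104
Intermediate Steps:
(139*(-16))*(26 - 1*(-95)) = -2224*(26 + 95) = -2224*121 = -269104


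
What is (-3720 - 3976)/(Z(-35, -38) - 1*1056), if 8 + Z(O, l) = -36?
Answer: 1924/275 ≈ 6.9964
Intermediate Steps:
Z(O, l) = -44 (Z(O, l) = -8 - 36 = -44)
(-3720 - 3976)/(Z(-35, -38) - 1*1056) = (-3720 - 3976)/(-44 - 1*1056) = -7696/(-44 - 1056) = -7696/(-1100) = -7696*(-1/1100) = 1924/275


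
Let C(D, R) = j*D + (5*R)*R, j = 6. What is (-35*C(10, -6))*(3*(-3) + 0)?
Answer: 75600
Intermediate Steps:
C(D, R) = 5*R² + 6*D (C(D, R) = 6*D + (5*R)*R = 6*D + 5*R² = 5*R² + 6*D)
(-35*C(10, -6))*(3*(-3) + 0) = (-35*(5*(-6)² + 6*10))*(3*(-3) + 0) = (-35*(5*36 + 60))*(-9 + 0) = -35*(180 + 60)*(-9) = -35*240*(-9) = -8400*(-9) = 75600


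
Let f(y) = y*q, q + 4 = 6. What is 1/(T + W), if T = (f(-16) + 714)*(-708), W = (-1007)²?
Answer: 1/531193 ≈ 1.8826e-6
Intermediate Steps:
q = 2 (q = -4 + 6 = 2)
W = 1014049
f(y) = 2*y (f(y) = y*2 = 2*y)
T = -482856 (T = (2*(-16) + 714)*(-708) = (-32 + 714)*(-708) = 682*(-708) = -482856)
1/(T + W) = 1/(-482856 + 1014049) = 1/531193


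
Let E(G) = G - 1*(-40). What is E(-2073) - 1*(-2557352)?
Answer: 2555319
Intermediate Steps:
E(G) = 40 + G (E(G) = G + 40 = 40 + G)
E(-2073) - 1*(-2557352) = (40 - 2073) - 1*(-2557352) = -2033 + 2557352 = 2555319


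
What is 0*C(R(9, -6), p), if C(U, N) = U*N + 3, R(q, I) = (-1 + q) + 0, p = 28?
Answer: 0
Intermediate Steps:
R(q, I) = -1 + q
C(U, N) = 3 + N*U (C(U, N) = N*U + 3 = 3 + N*U)
0*C(R(9, -6), p) = 0*(3 + 28*(-1 + 9)) = 0*(3 + 28*8) = 0*(3 + 224) = 0*227 = 0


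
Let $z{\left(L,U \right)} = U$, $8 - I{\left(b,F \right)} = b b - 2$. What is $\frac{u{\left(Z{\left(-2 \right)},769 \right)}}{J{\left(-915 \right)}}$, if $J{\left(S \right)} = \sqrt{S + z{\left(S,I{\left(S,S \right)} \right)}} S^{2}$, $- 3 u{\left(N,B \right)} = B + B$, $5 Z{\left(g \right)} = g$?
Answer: $\frac{769 i \sqrt{838130}}{1052555083875} \approx 6.6886 \cdot 10^{-7} i$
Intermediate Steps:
$Z{\left(g \right)} = \frac{g}{5}$
$I{\left(b,F \right)} = 10 - b^{2}$ ($I{\left(b,F \right)} = 8 - \left(b b - 2\right) = 8 - \left(b^{2} - 2\right) = 8 - \left(-2 + b^{2}\right) = 10 - b^{2}$)
$u{\left(N,B \right)} = - \frac{2 B}{3}$ ($u{\left(N,B \right)} = - \frac{B + B}{3} = - \frac{2 B}{3}$)
$J{\left(S \right)} = S^{2} \sqrt{10 + S - S^{2}}$ ($J{\left(S \right)} = \sqrt{S - \left(-10 + S^{2}\right)} S^{2} = \sqrt{10 + S - S^{2}} S^{2} = S^{2} \sqrt{10 + S - S^{2}}$)
$\frac{u{\left(Z{\left(-2 \right)},769 \right)}}{J{\left(-915 \right)}} = \frac{\left(- \frac{2}{3}\right) 769}{\left(-915\right)^{2} \sqrt{10 - 915 - \left(-915\right)^{2}}} = - \frac{1538}{3 \cdot 837225 \sqrt{10 - 915 - 837225}} = - \frac{1538}{3 \cdot 837225 \sqrt{-838130}} = - \frac{1538}{3 \cdot 837225 i \sqrt{838130}} = - \frac{1538 \left(- \frac{i \sqrt{838130}}{701703389250}\right)}{3} = \frac{769 i \sqrt{838130}}{1052555083875}$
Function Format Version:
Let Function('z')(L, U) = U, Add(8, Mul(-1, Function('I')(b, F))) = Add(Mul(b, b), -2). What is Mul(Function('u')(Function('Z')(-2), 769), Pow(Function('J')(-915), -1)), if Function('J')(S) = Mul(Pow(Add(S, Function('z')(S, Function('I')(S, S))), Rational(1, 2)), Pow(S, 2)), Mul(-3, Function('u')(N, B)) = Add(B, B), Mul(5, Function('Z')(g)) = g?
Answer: Mul(Rational(769, 1052555083875), I, Pow(838130, Rational(1, 2))) ≈ Mul(6.6886e-7, I)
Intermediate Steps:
Function('Z')(g) = Mul(Rational(1, 5), g)
Function('I')(b, F) = Add(10, Mul(-1, Pow(b, 2))) (Function('I')(b, F) = Add(8, Mul(-1, Add(Mul(b, b), -2))) = Add(8, Mul(-1, Add(Pow(b, 2), -2))) = Add(8, Mul(-1, Add(-2, Pow(b, 2)))) = Add(8, Add(2, Mul(-1, Pow(b, 2)))) = Add(10, Mul(-1, Pow(b, 2))))
Function('u')(N, B) = Mul(Rational(-2, 3), B) (Function('u')(N, B) = Mul(Rational(-1, 3), Add(B, B)) = Mul(Rational(-1, 3), Mul(2, B)) = Mul(Rational(-2, 3), B))
Function('J')(S) = Mul(Pow(S, 2), Pow(Add(10, S, Mul(-1, Pow(S, 2))), Rational(1, 2))) (Function('J')(S) = Mul(Pow(Add(S, Add(10, Mul(-1, Pow(S, 2)))), Rational(1, 2)), Pow(S, 2)) = Mul(Pow(Add(10, S, Mul(-1, Pow(S, 2))), Rational(1, 2)), Pow(S, 2)) = Mul(Pow(S, 2), Pow(Add(10, S, Mul(-1, Pow(S, 2))), Rational(1, 2))))
Mul(Function('u')(Function('Z')(-2), 769), Pow(Function('J')(-915), -1)) = Mul(Mul(Rational(-2, 3), 769), Pow(Mul(Pow(-915, 2), Pow(Add(10, -915, Mul(-1, Pow(-915, 2))), Rational(1, 2))), -1)) = Mul(Rational(-1538, 3), Pow(Mul(837225, Pow(Add(10, -915, Mul(-1, 837225)), Rational(1, 2))), -1)) = Mul(Rational(-1538, 3), Pow(Mul(837225, Pow(Add(10, -915, -837225), Rational(1, 2))), -1)) = Mul(Rational(-1538, 3), Pow(Mul(837225, Pow(-838130, Rational(1, 2))), -1)) = Mul(Rational(-1538, 3), Pow(Mul(837225, Mul(I, Pow(838130, Rational(1, 2)))), -1)) = Mul(Rational(-1538, 3), Pow(Mul(837225, I, Pow(838130, Rational(1, 2))), -1)) = Mul(Rational(-1538, 3), Mul(Rational(-1, 701703389250), I, Pow(838130, Rational(1, 2)))) = Mul(Rational(769, 1052555083875), I, Pow(838130, Rational(1, 2)))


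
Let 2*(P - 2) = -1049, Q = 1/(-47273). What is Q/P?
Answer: 2/49400285 ≈ 4.0486e-8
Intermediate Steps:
Q = -1/47273 ≈ -2.1154e-5
P = -1045/2 (P = 2 + (½)*(-1049) = 2 - 1049/2 = -1045/2 ≈ -522.50)
Q/P = -1/(47273*(-1045/2)) = -1/47273*(-2/1045) = 2/49400285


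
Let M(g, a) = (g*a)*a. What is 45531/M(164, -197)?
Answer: 45531/6364676 ≈ 0.0071537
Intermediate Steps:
M(g, a) = g*a² (M(g, a) = (a*g)*a = g*a²)
45531/M(164, -197) = 45531/((164*(-197)²)) = 45531/((164*38809)) = 45531/6364676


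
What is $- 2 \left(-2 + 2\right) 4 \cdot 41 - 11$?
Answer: $-11$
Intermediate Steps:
$- 2 \left(-2 + 2\right) 4 \cdot 41 - 11 = \left(-2\right) 0 \cdot 4 \cdot 41 - 11 = 0 \cdot 4 \cdot 41 - 11 = 0 \cdot 41 - 11 = 0 - 11 = -11$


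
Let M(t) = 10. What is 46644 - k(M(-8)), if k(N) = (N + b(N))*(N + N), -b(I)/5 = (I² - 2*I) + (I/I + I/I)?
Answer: 54644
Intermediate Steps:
b(I) = -10 - 5*I² + 10*I (b(I) = -5*((I² - 2*I) + (I/I + I/I)) = -5*((I² - 2*I) + (1 + 1)) = -5*((I² - 2*I) + 2) = -5*(2 + I² - 2*I) = -10 - 5*I² + 10*I)
k(N) = 2*N*(-10 - 5*N² + 11*N) (k(N) = (N + (-10 - 5*N² + 10*N))*(N + N) = (-10 - 5*N² + 11*N)*(2*N) = 2*N*(-10 - 5*N² + 11*N))
46644 - k(M(-8)) = 46644 - 2*10*(-10 - 5*10² + 11*10) = 46644 - 2*10*(-10 - 5*100 + 110) = 46644 - 2*10*(-10 - 500 + 110) = 46644 - 2*10*(-400) = 46644 - 1*(-8000) = 46644 + 8000 = 54644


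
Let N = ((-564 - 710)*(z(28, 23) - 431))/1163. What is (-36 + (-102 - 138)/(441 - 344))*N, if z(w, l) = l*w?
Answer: 1012722984/112811 ≈ 8977.2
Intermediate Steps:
N = -271362/1163 (N = ((-564 - 710)*(23*28 - 431))/1163 = -1274*(644 - 431)*(1/1163) = -1274*213*(1/1163) = -271362*1/1163 = -271362/1163 ≈ -233.33)
(-36 + (-102 - 138)/(441 - 344))*N = (-36 + (-102 - 138)/(441 - 344))*(-271362/1163) = (-36 - 240/97)*(-271362/1163) = -3732/97*(-271362/1163) = 1012722984/112811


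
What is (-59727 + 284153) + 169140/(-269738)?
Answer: 30268025624/134869 ≈ 2.2443e+5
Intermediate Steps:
(-59727 + 284153) + 169140/(-269738) = 224426 + 169140*(-1/269738) = 224426 - 84570/134869 = 30268025624/134869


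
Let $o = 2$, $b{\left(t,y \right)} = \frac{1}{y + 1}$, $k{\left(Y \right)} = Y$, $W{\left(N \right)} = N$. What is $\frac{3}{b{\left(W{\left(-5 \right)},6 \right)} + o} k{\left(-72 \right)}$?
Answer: $- \frac{504}{5} \approx -100.8$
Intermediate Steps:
$b{\left(t,y \right)} = \frac{1}{1 + y}$
$\frac{3}{b{\left(W{\left(-5 \right)},6 \right)} + o} k{\left(-72 \right)} = \frac{3}{\frac{1}{1 + 6} + 2} \left(-72\right) = \frac{3}{\frac{1}{7} + 2} \left(-72\right) = \frac{3}{\frac{15}{7}} \left(-72\right) = 3 \cdot \frac{7}{15} \left(-72\right) = \frac{7}{5} \left(-72\right) = - \frac{504}{5}$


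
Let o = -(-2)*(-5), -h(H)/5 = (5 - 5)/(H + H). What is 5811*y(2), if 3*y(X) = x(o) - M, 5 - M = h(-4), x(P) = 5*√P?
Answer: -9685 + 9685*I*√10 ≈ -9685.0 + 30627.0*I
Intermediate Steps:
h(H) = 0 (h(H) = -5*(5 - 5)/(H + H) = -0/(2*H) = -0*1/(2*H) = -5*0 = 0)
o = -10 (o = -1*10 = -10)
M = 5 (M = 5 - 1*0 = 5 + 0 = 5)
y(X) = -5/3 + 5*I*√10/3 (y(X) = (5*√(-10) - 1*5)/3 = (5*(I*√10) - 5)/3 = (5*I*√10 - 5)/3 = (-5 + 5*I*√10)/3 = -5/3 + 5*I*√10/3)
5811*y(2) = 5811*(-5/3 + 5*I*√10/3) = -9685 + 9685*I*√10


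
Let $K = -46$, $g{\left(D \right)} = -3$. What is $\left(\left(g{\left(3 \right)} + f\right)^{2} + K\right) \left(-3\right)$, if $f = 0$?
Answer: $111$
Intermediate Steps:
$\left(\left(g{\left(3 \right)} + f\right)^{2} + K\right) \left(-3\right) = \left(\left(-3 + 0\right)^{2} - 46\right) \left(-3\right) = \left(\left(-3\right)^{2} - 46\right) \left(-3\right) = \left(9 - 46\right) \left(-3\right) = \left(-37\right) \left(-3\right) = 111$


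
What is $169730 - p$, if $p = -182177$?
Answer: $351907$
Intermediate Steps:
$169730 - p = 169730 - -182177 = 169730 + 182177 = 351907$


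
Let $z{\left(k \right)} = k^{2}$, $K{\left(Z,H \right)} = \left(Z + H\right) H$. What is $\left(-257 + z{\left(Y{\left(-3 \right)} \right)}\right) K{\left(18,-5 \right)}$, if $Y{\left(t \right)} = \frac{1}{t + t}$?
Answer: $\frac{601315}{36} \approx 16703.0$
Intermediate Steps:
$K{\left(Z,H \right)} = H \left(H + Z\right)$ ($K{\left(Z,H \right)} = \left(H + Z\right) H = H \left(H + Z\right)$)
$Y{\left(t \right)} = \frac{1}{2 t}$
$\left(-257 + z{\left(Y{\left(-3 \right)} \right)}\right) K{\left(18,-5 \right)} = \left(-257 + \left(\frac{1}{2 \left(-3\right)}\right)^{2}\right) \left(- 5 \left(-5 + 18\right)\right) = \left(-257 + \left(\frac{1}{2} \left(- \frac{1}{3}\right)\right)^{2}\right) \left(\left(-5\right) 13\right) = \left(-257 + \left(- \frac{1}{6}\right)^{2}\right) \left(-65\right) = \left(-257 + \frac{1}{36}\right) \left(-65\right) = \left(- \frac{9251}{36}\right) \left(-65\right) = \frac{601315}{36}$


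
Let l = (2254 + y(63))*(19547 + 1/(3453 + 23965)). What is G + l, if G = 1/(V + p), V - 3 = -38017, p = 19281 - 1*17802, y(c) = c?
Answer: 45368145942259547/1001716630 ≈ 4.5290e+7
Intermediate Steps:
p = 1479 (p = 19281 - 17802 = 1479)
l = 1241772162099/27418 (l = (2254 + 63)*(19547 + 1/(3453 + 23965)) = 2317*(19547 + 1/27418) = 2317*(535939647/27418) = 1241772162099/27418 ≈ 4.5290e+7)
V = -38014 (V = 3 - 38017 = -38014)
G = -1/36535 (G = 1/(-38014 + 1479) = 1/(-36535) = -1/36535 ≈ -2.7371e-5)
G + l = -1/36535 + 1241772162099/27418 = 45368145942259547/1001716630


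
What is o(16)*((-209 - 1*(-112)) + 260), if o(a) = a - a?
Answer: 0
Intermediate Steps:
o(a) = 0
o(16)*((-209 - 1*(-112)) + 260) = 0*((-209 - 1*(-112)) + 260) = 0*((-209 + 112) + 260) = 0*(-97 + 260) = 0*163 = 0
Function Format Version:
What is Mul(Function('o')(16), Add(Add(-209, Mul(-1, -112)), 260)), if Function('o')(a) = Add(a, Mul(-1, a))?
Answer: 0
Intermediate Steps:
Function('o')(a) = 0
Mul(Function('o')(16), Add(Add(-209, Mul(-1, -112)), 260)) = Mul(0, Add(Add(-209, Mul(-1, -112)), 260)) = Mul(0, Add(Add(-209, 112), 260)) = Mul(0, Add(-97, 260)) = Mul(0, 163) = 0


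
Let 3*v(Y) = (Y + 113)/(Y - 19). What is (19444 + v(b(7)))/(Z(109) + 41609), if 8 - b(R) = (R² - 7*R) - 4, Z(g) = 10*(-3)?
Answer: 408199/873159 ≈ 0.46750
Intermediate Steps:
Z(g) = -30
b(R) = 12 - R² + 7*R (b(R) = 8 - ((R² - 7*R) - 4) = 8 - (-4 + R² - 7*R) = 8 + (4 - R² + 7*R) = 12 - R² + 7*R)
v(Y) = (113 + Y)/(3*(-19 + Y)) (v(Y) = ((Y + 113)/(Y - 19))/3 = ((113 + Y)/(-19 + Y))/3 = (113 + Y)/(3*(-19 + Y)))
(19444 + v(b(7)))/(Z(109) + 41609) = (19444 + (113 + (12 - 1*7² + 7*7))/(3*(-19 + (12 - 1*7² + 7*7))))/(-30 + 41609) = (19444 + (113 + (12 - 1*49 + 49))/(3*(-19 + (12 - 1*49 + 49))))/41579 = (19444 + (113 + (12 - 49 + 49))/(3*(-19 + (12 - 49 + 49))))*(1/41579) = (19444 + (113 + 12)/(3*(-19 + 12)))*(1/41579) = (19444 + (⅓)*125/(-7))*(1/41579) = (19444 + (⅓)*(-⅐)*125)*(1/41579) = (19444 - 125/21)*(1/41579) = (408199/21)*(1/41579) = 408199/873159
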